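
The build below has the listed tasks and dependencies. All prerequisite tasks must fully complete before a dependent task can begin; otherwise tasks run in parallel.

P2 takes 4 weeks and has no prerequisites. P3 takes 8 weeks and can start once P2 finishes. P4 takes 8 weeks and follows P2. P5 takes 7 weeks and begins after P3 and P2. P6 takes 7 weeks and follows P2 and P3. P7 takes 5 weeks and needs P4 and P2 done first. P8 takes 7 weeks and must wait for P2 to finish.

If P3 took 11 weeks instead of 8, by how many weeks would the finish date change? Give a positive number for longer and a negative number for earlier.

3

Critical path before the change: P2→P3→P5 = 4+8+7 = 19 giving 19 weeks.
Since P3 is critical, the +3 change carries straight to that chain (now 22 weeks).
The critical path is still P2→P3→P5; finish is now 22 weeks.
Change in finish: 22 − 19 = +3 weeks.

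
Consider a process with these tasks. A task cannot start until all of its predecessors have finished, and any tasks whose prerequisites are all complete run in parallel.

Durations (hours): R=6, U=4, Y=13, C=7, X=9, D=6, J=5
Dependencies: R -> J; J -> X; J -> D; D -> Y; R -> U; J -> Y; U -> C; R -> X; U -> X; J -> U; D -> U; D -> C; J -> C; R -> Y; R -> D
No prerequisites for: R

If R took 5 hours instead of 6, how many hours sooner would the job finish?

The binding path is R→J→D→Y = 6+5+6+13 = 30; finish at 30 hours.
R lies on that path, so at 5 hours the path becomes 29 hours.
That remains the longest chain; total 29 hours.
Change in finish: 29 − 30 = -1 hours.

1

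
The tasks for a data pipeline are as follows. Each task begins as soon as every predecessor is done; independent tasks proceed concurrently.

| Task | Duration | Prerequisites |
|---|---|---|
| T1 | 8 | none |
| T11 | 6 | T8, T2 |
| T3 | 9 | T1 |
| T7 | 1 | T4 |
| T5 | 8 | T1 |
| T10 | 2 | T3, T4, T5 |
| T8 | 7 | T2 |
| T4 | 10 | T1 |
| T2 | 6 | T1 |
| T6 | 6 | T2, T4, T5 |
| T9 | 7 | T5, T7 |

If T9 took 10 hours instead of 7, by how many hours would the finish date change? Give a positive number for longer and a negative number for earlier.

The binding path is T1→T2→T8→T11 = 8+6+7+6 = 27; finish at 27 hours.
The longest path through T9 is only 26 hours, so T9 has float 1.
New critical path: T1→T4→T7→T9 = 8+10+1+10 = 29 ⇒ 29 hours.
Change in finish: 29 − 27 = +2 hours.

2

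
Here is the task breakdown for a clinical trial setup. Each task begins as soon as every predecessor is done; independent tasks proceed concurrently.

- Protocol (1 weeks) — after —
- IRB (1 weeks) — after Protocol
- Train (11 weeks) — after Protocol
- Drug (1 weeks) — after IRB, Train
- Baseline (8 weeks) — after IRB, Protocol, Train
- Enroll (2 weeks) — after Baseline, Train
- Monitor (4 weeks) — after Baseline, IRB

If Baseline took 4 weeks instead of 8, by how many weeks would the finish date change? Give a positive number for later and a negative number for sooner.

Critical path before the change: Protocol→Train→Baseline→Monitor = 1+11+8+4 = 24 giving 24 weeks.
Since Baseline is critical, the -4 change carries straight to that chain (now 20 weeks).
That remains the longest chain; total 20 weeks.
Change in finish: 20 − 24 = -4 weeks.

-4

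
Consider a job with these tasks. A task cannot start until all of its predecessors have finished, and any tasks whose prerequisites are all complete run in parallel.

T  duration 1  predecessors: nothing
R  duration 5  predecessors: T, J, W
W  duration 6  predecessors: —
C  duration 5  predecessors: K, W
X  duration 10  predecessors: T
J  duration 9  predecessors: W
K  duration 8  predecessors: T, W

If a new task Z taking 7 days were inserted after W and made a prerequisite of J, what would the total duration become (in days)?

Originally the job takes 20 days.
With Z inserted, J now waits for max(W, Z).
New critical path: W→Z→J→R = 6+7+9+5 = 27 ⇒ 27 days.

27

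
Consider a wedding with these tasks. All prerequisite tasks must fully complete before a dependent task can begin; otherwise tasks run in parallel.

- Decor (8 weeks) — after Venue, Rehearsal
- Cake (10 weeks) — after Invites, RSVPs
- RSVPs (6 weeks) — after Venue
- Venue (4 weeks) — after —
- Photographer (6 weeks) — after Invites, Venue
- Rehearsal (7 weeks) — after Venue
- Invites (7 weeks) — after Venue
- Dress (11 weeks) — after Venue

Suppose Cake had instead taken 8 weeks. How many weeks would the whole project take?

Actual critical path: Venue→Invites→Cake = 4+7+10 = 21 ⇒ 21 weeks.
Cake is on the critical path; changing it to 8 makes that path 19 weeks.
The critical path is still Venue→Invites→Cake; finish is now 19 weeks.

19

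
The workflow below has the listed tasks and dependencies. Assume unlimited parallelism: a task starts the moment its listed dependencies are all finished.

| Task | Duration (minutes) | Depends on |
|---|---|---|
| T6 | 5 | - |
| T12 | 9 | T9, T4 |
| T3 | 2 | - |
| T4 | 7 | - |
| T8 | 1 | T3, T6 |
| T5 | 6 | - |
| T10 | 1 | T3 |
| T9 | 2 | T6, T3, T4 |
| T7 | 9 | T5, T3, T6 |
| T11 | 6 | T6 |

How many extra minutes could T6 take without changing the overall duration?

2

Critical path: T4→T9→T12 = 7+2+9 = 18, so the finish is 18 minutes.
T6 finishes as early as 5 and must finish by 7.
Float = 18 − 16 = 2.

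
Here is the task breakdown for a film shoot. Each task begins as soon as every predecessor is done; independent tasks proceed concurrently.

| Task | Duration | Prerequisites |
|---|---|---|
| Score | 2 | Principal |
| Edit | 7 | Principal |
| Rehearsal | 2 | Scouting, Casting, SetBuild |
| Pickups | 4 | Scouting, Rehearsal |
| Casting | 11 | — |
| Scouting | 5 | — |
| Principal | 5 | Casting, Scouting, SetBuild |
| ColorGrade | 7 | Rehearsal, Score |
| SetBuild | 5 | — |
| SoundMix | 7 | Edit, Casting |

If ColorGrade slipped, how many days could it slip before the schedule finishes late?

Critical path: Casting→Principal→Edit→SoundMix = 11+5+7+7 = 30, so the finish is 30 days.
Longest path through ColorGrade: 25 days (earliest finish 25, latest finish 30).
Slack of ColorGrade = 23 − 18 = 5 days.

5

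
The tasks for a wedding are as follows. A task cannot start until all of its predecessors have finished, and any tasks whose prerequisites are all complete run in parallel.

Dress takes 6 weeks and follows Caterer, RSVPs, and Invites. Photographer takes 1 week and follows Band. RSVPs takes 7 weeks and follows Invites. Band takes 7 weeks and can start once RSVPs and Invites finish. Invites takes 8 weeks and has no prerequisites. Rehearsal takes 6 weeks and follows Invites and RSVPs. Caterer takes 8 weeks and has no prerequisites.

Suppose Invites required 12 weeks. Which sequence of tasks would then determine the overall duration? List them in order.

Invites, RSVPs, Band, Photographer

The binding path is Invites→RSVPs→Band→Photographer = 8+7+7+1 = 23; finish at 23 weeks.
Since Invites is critical, the +4 change carries straight to that chain (now 27 weeks).
That remains the longest chain; total 27 weeks.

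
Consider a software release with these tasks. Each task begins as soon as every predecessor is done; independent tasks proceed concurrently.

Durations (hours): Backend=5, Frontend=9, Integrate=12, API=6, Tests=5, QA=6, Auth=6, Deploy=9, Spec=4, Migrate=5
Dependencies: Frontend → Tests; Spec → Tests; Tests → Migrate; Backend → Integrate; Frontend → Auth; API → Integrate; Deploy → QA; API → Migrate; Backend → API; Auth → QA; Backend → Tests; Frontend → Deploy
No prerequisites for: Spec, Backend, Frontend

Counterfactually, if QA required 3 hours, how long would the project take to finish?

Critical path before the change: Frontend→Deploy→QA = 9+9+6 = 24 giving 24 hours.
QA is on the critical path; changing it to 3 makes that path 21 hours.
New critical path: Backend→API→Integrate = 5+6+12 = 23 ⇒ 23 hours.

23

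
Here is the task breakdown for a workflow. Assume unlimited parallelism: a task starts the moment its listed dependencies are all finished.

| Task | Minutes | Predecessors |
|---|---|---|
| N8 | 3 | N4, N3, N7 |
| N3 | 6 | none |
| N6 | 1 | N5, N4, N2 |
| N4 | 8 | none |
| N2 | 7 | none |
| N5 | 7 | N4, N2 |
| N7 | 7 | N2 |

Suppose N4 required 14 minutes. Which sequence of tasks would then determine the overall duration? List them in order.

N4, N5, N6

Baseline: N2→N7→N8 = 7+7+3 = 17 → 17 minutes.
N4 has 1 minute of float (longest path through it is 16).
New critical path: N4→N5→N6 = 14+7+1 = 22 ⇒ 22 minutes.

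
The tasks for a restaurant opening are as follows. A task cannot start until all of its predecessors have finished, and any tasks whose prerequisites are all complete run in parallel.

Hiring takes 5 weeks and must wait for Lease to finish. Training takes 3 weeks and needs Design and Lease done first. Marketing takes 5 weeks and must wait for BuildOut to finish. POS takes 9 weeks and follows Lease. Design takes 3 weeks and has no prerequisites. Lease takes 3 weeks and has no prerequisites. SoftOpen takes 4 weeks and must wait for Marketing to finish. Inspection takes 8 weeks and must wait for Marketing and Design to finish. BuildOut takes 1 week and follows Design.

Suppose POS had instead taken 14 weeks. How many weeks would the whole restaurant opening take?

Baseline: Design→BuildOut→Marketing→Inspection = 3+1+5+8 = 17 → 17 weeks.
POS has 5 weeks of float (longest path through it is 12).
New critical path: Lease→POS = 3+14 = 17 ⇒ 17 weeks.

17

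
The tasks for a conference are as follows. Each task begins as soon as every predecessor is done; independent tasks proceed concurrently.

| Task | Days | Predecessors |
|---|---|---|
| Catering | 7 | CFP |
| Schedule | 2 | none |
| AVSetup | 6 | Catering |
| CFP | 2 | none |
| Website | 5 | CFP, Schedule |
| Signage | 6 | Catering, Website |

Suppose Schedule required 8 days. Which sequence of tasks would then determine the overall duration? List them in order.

Schedule, Website, Signage

Critical path before the change: CFP→Catering→AVSetup = 2+7+6 = 15 giving 15 days.
Schedule has 2 days of float (longest path through it is 13).
New critical path: Schedule→Website→Signage = 8+5+6 = 19 ⇒ 19 days.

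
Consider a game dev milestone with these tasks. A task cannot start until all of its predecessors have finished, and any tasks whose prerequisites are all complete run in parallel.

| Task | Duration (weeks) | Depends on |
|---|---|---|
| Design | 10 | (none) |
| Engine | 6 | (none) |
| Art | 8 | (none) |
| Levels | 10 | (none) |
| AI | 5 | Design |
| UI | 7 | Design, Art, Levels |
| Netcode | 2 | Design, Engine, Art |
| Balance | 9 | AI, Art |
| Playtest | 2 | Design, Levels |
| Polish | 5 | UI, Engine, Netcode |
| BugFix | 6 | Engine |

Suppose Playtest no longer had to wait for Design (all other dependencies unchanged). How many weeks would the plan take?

24

With the dependency in place, Design→AI→Balance = 10+5+9 = 24 sets the finish at 24 weeks.
Dropping Design→Playtest doesn't change Playtest's earliest start (10); another predecessor still binds.
After: Design→AI→Balance = 10+5+9 = 24 → 24 weeks.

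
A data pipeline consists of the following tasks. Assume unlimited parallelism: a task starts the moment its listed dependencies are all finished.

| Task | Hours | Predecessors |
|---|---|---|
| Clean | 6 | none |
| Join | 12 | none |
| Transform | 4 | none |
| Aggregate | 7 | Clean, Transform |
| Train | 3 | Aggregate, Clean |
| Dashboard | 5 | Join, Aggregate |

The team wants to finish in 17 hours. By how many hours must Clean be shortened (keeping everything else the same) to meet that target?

1

Current finish: 18 hours; target: 17.
Clean is on every critical path, so each hour cut from Clean cuts the finish by one (this holds down to a finish of 17).
Need 18 − 17 = 1 hour off Clean → Clean becomes 5 hours, finish becomes 17.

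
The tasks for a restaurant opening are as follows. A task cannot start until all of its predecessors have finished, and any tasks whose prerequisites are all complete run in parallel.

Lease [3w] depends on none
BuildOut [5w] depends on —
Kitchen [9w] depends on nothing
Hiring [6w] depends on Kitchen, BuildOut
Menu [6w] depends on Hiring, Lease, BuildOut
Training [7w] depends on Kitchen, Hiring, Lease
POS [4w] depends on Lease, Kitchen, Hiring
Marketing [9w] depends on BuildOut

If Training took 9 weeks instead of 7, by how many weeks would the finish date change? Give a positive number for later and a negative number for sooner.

2

The binding path is Kitchen→Hiring→Training = 9+6+7 = 22; finish at 22 weeks.
Training is on the critical path; changing it to 9 makes that path 24 weeks.
That remains the longest chain; total 24 weeks.
Change in finish: 24 − 22 = +2 weeks.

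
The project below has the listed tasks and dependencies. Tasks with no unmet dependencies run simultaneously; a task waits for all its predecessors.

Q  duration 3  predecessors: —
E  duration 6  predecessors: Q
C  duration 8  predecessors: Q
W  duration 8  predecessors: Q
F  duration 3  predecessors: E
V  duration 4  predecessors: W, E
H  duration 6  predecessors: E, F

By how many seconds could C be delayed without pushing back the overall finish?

7

The longest chain is Q→E→F→H = 3+6+3+6 = 18; overall finish 18 seconds.
C finishes as early as 11 and must finish by 18.
So C can slip 18 − 11 = 7 seconds.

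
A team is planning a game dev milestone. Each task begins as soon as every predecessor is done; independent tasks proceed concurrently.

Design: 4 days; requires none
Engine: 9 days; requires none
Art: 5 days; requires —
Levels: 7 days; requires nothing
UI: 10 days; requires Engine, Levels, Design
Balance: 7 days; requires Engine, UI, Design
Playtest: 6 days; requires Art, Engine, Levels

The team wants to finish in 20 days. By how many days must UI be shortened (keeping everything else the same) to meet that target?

Current finish: 26 days; target: 20.
UI is on every critical path, so each day cut from UI cuts the finish by one (this holds down to a finish of 17).
Need 26 − 20 = 6 days off UI → UI becomes 4 days, finish becomes 20.

6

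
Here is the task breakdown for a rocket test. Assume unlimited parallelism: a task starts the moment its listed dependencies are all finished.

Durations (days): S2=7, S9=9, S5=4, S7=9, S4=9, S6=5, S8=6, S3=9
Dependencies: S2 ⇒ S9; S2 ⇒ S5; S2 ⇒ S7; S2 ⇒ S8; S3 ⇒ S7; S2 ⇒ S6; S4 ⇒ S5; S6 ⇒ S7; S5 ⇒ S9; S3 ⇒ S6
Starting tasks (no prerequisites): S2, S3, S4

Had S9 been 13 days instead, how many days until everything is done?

26

The binding path is S3→S6→S7 = 9+5+9 = 23; finish at 23 days.
The longest path through S9 is only 22 days, so S9 has float 1.
The binding chain switches to S4→S5→S9 = 9+4+13 = 26; finish 26 days.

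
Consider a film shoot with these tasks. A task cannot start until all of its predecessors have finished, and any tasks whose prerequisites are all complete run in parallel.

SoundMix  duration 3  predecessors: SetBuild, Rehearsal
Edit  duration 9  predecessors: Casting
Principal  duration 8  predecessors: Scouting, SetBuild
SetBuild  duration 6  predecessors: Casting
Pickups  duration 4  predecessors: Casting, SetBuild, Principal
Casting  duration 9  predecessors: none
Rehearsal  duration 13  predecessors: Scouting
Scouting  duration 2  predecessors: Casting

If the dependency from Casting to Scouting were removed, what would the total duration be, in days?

27

Before: longest chain Casting→Scouting→Rehearsal→SoundMix = 9+2+13+3 = 27, finish 27.
Without Casting→Scouting, Scouting's earliest start moves from 9 to 0.
New critical path: Casting→SetBuild→Principal→Pickups = 9+6+8+4 = 27 ⇒ 27 days.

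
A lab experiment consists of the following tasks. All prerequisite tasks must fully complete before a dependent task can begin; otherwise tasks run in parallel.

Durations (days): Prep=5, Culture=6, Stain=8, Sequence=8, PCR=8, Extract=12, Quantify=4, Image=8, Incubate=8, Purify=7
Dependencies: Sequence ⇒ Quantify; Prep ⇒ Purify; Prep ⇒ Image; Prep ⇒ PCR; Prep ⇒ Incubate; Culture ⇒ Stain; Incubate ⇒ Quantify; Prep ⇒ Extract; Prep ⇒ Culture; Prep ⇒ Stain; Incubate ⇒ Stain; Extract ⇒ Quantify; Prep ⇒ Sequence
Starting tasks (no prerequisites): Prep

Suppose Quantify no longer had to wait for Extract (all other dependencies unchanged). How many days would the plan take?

21

Original critical path: Prep→Incubate→Stain = 5+8+8 = 21 ⇒ 21 days.
Without Extract→Quantify, Quantify's earliest start moves from 17 to 13.
After: Prep→Incubate→Stain = 5+8+8 = 21 → 21 days.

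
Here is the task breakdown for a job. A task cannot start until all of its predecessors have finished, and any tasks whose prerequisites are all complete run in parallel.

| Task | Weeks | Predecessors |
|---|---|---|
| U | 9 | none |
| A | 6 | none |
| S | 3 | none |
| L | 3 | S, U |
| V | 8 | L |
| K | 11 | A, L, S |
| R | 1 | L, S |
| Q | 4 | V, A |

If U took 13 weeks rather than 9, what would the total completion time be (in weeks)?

28

Critical path before the change: U→L→V→Q = 9+3+8+4 = 24 giving 24 weeks.
Since U is critical, the +4 change carries straight to that chain (now 28 weeks).
That remains the longest chain; total 28 weeks.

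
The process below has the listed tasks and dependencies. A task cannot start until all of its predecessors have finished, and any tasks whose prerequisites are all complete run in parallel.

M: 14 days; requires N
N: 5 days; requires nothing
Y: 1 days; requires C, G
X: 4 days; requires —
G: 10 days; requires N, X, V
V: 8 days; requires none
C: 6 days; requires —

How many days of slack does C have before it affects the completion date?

12

V→G→Y = 8+10+1 = 19 sets the makespan at 19 days.
C finishes as early as 6 and must finish by 18.
Slack of C = 12 − 0 = 12 days.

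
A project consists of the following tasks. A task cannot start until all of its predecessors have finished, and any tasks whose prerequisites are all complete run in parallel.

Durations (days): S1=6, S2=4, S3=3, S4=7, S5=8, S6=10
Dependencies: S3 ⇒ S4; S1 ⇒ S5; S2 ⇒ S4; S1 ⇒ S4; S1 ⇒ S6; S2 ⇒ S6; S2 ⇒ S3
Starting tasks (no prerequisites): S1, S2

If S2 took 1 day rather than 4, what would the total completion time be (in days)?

Actual critical path: S1→S6 = 6+10 = 16 ⇒ 16 days.
The longest path through S2 is only 14 days, so S2 has float 2.
The critical path is still S1→S6; finish is now 16 days.

16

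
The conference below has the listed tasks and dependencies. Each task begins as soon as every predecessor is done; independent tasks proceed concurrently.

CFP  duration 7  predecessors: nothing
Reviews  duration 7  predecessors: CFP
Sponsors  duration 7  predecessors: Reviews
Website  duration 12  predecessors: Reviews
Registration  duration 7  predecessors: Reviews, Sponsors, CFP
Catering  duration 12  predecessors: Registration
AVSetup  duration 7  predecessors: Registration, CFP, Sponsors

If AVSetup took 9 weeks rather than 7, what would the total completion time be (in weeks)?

40

Baseline: CFP→Reviews→Sponsors→Registration→Catering = 7+7+7+7+12 = 40 → 40 weeks.
The longest path through AVSetup is only 35 weeks, so AVSetup has float 5.
The critical path is still CFP→Reviews→Sponsors→Registration→Catering; finish is now 40 weeks.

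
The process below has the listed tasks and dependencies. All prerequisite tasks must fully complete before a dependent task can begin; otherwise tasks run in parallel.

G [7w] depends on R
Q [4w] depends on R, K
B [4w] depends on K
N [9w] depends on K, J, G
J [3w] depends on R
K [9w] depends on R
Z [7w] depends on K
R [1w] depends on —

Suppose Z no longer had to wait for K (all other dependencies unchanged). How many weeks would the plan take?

19

Before: longest chain R→K→N = 1+9+9 = 19, finish 19.
Without K→Z, Z's earliest start moves from 10 to 0.
The longest chain is now R→K→N = 1+9+9 = 19, so the plan takes 19 weeks.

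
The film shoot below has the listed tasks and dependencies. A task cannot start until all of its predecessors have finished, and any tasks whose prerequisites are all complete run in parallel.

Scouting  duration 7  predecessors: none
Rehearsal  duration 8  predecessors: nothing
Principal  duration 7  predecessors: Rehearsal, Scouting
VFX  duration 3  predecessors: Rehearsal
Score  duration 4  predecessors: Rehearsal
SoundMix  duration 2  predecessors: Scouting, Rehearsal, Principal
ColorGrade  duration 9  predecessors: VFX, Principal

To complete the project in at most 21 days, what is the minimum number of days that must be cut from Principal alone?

Current finish: 24 days; target: 21.
Principal is on every critical path, so each day cut from Principal cuts the finish by one (this holds down to a finish of 20).
Need 24 − 21 = 3 days off Principal → Principal becomes 4 days, finish becomes 21.

3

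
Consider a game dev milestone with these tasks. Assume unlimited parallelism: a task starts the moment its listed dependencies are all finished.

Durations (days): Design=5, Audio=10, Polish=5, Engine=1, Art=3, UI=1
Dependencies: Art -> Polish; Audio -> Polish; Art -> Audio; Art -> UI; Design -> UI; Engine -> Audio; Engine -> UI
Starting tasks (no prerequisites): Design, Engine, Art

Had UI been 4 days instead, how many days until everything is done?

Baseline: Art→Audio→Polish = 3+10+5 = 18 → 18 days.
UI is off the critical path — its longest chain is 6 days, giving 12 of slack.
No other chain overtakes it, so the finish is 18 days.

18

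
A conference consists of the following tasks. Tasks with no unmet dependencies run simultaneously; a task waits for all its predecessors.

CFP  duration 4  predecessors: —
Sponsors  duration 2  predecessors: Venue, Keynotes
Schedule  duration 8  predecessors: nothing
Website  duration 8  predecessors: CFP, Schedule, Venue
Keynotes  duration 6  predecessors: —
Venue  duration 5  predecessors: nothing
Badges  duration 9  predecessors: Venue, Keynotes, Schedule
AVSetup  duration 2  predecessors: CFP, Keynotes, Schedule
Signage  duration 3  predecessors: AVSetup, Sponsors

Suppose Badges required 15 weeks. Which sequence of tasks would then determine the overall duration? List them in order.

The binding path is Schedule→Badges = 8+9 = 17; finish at 17 weeks.
Since Badges is critical, the +6 change carries straight to that chain (now 23 weeks).
That remains the longest chain; total 23 weeks.

Schedule, Badges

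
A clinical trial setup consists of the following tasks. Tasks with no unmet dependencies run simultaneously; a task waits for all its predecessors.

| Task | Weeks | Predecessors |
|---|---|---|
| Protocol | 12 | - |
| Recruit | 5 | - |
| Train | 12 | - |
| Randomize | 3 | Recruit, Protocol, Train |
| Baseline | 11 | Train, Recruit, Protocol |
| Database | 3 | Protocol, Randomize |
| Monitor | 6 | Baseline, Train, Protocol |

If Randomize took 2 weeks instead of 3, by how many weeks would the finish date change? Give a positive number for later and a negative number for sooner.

As given, the longest chain is Protocol→Baseline→Monitor = 12+11+6 = 29, so the finish is 29 weeks.
The longest path through Randomize is only 18 weeks, so Randomize has float 11.
The critical path is still Protocol→Baseline→Monitor; finish is now 29 weeks.
Change in finish: 29 − 29 = +0 weeks.

0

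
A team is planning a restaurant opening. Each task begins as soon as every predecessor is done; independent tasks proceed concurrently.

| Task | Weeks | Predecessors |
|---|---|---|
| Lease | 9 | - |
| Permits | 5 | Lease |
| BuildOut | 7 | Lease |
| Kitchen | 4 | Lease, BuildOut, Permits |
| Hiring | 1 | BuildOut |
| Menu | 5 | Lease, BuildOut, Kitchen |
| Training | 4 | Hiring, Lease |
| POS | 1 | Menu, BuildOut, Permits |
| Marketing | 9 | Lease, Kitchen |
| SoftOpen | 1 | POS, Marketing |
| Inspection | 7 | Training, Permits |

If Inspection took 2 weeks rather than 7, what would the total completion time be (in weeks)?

30

As given, the longest chain is Lease→BuildOut→Kitchen→Marketing→SoftOpen = 9+7+4+9+1 = 30, so the finish is 30 weeks.
Inspection is off the critical path — its longest chain is 28 weeks, giving 2 of slack.
That remains the longest chain; total 30 weeks.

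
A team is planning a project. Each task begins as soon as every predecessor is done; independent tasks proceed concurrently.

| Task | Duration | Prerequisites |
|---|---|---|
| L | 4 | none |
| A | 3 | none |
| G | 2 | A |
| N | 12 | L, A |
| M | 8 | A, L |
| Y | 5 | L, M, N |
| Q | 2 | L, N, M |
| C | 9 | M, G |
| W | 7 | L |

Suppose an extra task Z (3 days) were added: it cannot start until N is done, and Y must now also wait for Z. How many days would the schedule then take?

24

Originally the schedule takes 21 days.
With Z inserted, Y now waits for max(L, M, N, Z).
New critical path: L→N→Z→Y = 4+12+3+5 = 24 ⇒ 24 days.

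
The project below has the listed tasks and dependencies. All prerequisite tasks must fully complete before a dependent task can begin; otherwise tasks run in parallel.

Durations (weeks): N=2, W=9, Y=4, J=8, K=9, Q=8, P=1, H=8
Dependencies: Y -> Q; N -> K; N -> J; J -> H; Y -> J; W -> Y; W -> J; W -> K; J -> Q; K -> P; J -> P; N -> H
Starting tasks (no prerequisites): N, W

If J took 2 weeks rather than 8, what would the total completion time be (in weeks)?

23

As given, the longest chain is W→Y→J→Q = 9+4+8+8 = 29, so the finish is 29 weeks.
J is on the critical path; changing it to 2 makes that path 23 weeks.
The critical path is still W→Y→J→Q; finish is now 23 weeks.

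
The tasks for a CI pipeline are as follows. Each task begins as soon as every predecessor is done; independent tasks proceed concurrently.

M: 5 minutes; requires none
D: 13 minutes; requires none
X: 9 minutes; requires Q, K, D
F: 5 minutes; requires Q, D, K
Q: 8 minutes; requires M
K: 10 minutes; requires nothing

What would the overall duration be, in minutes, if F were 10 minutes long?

23

Critical path before the change: M→Q→X = 5+8+9 = 22 giving 22 minutes.
F has 4 minutes of float (longest path through it is 18).
New critical path: M→Q→F = 5+8+10 = 23 ⇒ 23 minutes.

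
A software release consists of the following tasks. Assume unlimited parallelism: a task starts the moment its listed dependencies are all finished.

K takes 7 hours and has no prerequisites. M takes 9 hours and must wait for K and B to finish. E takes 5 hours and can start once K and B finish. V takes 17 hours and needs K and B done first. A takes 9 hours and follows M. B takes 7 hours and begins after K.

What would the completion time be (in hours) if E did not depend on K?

32

With the dependency in place, K→B→M→A = 7+7+9+9 = 32 sets the finish at 32 hours.
Dropping K→E doesn't change E's earliest start (14); another predecessor still binds.
The longest chain is now K→B→M→A = 7+7+9+9 = 32, so the schedule takes 32 hours.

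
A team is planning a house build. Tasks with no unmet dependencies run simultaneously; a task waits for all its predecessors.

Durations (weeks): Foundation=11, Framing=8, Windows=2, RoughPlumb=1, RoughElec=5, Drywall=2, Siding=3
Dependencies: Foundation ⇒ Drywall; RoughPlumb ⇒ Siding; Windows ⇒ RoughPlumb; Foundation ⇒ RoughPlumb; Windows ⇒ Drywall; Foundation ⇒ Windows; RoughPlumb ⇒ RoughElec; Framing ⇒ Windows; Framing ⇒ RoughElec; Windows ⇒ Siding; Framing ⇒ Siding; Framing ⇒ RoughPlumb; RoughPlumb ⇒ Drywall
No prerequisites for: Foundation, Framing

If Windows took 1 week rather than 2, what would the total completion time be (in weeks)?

Baseline: Foundation→Windows→RoughPlumb→RoughElec = 11+2+1+5 = 19 → 19 weeks.
Since Windows is critical, the -1 change carries straight to that chain (now 18 weeks).
The critical path is still Foundation→Windows→RoughPlumb→RoughElec; finish is now 18 weeks.

18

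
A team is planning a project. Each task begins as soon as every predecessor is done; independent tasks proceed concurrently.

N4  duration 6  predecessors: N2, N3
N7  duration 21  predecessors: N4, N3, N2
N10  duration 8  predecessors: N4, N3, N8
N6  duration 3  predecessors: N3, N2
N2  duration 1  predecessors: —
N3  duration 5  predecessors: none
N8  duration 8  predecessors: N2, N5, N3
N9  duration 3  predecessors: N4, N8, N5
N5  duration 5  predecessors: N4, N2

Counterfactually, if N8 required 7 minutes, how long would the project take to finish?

Baseline: N3→N4→N5→N8→N10 = 5+6+5+8+8 = 32 → 32 minutes.
N8 lies on that path, so at 7 minutes the path becomes 31 minutes.
The binding chain switches to N3→N4→N7 = 5+6+21 = 32; finish 32 minutes.

32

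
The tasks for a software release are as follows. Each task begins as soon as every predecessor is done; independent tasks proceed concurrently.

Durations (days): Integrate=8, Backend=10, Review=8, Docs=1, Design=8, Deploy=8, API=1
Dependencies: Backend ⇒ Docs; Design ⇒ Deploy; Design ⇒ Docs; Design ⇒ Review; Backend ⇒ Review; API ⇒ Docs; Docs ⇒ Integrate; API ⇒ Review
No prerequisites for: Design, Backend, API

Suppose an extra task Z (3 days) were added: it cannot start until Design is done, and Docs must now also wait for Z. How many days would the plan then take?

20

Originally the plan takes 19 days.
With Z inserted, Docs now waits for max(API, Backend, Design, Z).
New critical path: Design→Z→Docs→Integrate = 8+3+1+8 = 20 ⇒ 20 days.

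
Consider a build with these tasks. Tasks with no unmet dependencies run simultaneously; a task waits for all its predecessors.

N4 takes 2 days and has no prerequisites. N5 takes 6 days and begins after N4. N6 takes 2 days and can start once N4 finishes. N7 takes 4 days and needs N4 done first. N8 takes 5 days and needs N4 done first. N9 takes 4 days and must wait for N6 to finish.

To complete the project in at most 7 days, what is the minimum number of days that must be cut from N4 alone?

Current finish: 8 days; target: 7.
N4 is on every critical path, so each day cut from N4 cuts the finish by one (this holds down to a finish of 7).
Need 8 − 7 = 1 day off N4 → N4 becomes 1 day, finish becomes 7.

1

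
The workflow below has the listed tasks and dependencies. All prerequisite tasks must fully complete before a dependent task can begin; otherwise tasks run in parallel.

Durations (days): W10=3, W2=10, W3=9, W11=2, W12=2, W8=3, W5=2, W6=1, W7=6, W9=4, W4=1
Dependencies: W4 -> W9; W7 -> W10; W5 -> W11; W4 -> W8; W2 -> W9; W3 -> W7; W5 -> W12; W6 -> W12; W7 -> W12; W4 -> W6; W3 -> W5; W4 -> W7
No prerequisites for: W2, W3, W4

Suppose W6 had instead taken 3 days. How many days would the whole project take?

Critical path before the change: W3→W7→W10 = 9+6+3 = 18 giving 18 days.
W6 is off the critical path — its longest chain is 4 days, giving 14 of slack.
The critical path is still W3→W7→W10; finish is now 18 days.

18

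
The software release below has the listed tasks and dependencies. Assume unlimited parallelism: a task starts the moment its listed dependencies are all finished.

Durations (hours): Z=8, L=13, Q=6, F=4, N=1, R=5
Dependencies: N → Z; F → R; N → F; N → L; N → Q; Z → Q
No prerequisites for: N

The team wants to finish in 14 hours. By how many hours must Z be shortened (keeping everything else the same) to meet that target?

Current finish: 15 hours; target: 14.
Z is on every critical path, so each hour cut from Z cuts the finish by one (this holds down to a finish of 14).
Need 15 − 14 = 1 hour off Z → Z becomes 7 hours, finish becomes 14.

1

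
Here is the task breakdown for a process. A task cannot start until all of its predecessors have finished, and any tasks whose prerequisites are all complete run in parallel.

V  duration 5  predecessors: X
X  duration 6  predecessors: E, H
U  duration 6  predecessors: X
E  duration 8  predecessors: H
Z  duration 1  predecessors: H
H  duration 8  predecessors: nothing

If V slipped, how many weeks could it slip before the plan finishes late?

Critical path: H→E→X→U = 8+8+6+6 = 28, so the finish is 28 weeks.
V finishes as early as 27 and must finish by 28.
So V can slip 28 − 27 = 1 week.

1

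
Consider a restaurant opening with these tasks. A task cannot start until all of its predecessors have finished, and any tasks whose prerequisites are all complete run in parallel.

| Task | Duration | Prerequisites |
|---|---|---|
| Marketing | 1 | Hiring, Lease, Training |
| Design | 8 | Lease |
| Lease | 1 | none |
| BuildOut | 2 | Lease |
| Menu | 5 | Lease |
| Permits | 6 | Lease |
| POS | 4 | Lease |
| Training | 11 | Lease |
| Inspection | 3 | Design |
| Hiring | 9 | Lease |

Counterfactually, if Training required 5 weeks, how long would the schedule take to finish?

12

Critical path before the change: Lease→Training→Marketing = 1+11+1 = 13 giving 13 weeks.
Since Training is critical, the -6 change carries straight to that chain (now 7 weeks).
The binding chain switches to Lease→Design→Inspection = 1+8+3 = 12; finish 12 weeks.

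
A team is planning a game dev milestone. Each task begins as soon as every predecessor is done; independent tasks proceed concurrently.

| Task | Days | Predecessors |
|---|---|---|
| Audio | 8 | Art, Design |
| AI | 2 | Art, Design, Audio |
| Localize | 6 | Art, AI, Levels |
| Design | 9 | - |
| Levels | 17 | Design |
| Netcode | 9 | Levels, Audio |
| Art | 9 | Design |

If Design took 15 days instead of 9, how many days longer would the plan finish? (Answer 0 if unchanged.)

Critical path before the change: Design→Art→Audio→Netcode = 9+9+8+9 = 35 giving 35 days.
Design lies on that path, so at 15 days the path becomes 41 days.
The critical path is still Design→Art→Audio→Netcode; finish is now 41 days.
Change in finish: 41 − 35 = +6 days.

6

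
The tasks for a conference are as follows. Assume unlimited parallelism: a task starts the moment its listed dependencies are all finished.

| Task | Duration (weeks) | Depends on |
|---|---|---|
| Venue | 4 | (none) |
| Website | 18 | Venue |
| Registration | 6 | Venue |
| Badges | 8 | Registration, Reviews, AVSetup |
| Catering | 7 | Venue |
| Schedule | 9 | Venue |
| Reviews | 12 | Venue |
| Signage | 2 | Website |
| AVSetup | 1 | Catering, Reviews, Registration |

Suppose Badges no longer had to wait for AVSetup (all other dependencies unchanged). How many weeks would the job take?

Before: longest chain Venue→Reviews→AVSetup→Badges = 4+12+1+8 = 25, finish 25.
Without AVSetup→Badges, Badges's earliest start moves from 17 to 16.
New critical path: Venue→Reviews→Badges = 4+12+8 = 24 ⇒ 24 weeks.

24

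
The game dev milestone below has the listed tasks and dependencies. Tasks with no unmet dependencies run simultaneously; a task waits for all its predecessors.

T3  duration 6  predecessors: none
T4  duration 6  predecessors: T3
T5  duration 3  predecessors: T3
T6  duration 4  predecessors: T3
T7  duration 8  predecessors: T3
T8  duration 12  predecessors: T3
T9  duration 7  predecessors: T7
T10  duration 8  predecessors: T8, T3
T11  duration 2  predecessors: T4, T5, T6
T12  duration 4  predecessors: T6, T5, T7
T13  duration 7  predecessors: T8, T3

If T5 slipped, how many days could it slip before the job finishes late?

The longest chain is T3→T8→T10 = 6+12+8 = 26; overall finish 26 days.
The longest chain containing T5 totals 13 days.
So T5 can slip 22 − 9 = 13 days.

13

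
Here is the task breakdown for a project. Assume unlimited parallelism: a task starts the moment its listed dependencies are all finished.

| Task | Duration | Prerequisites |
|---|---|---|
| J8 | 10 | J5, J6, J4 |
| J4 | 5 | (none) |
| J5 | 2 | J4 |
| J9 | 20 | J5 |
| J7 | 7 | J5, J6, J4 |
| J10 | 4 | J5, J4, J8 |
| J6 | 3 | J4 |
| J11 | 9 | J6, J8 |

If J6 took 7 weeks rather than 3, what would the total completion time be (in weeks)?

31

Critical path before the change: J4→J6→J8→J11 = 5+3+10+9 = 27 giving 27 weeks.
Since J6 is critical, the +4 change carries straight to that chain (now 31 weeks).
No other chain overtakes it, so the finish is 31 weeks.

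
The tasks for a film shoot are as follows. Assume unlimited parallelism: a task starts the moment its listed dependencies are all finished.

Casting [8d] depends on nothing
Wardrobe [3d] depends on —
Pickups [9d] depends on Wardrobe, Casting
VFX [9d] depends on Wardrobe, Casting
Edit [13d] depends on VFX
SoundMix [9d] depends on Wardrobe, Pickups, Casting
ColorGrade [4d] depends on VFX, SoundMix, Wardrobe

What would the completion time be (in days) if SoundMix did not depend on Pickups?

30

With the dependency in place, Casting→Pickups→SoundMix→ColorGrade = 8+9+9+4 = 30 sets the finish at 30 days.
Without Pickups→SoundMix, SoundMix's earliest start moves from 17 to 8.
The longest chain is now Casting→VFX→Edit = 8+9+13 = 30, so the job takes 30 days.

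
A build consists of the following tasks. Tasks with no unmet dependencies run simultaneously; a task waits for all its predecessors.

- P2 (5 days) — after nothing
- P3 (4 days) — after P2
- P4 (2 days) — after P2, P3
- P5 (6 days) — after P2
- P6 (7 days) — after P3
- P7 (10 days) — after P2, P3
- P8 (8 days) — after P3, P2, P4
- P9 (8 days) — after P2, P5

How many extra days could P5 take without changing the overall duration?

The longest chain is P2→P3→P4→P8 = 5+4+2+8 = 19; overall finish 19 days.
Longest path through P5: 19 days (earliest finish 11, latest finish 11).
Slack of P5 = 5 − 5 = 0 days.

0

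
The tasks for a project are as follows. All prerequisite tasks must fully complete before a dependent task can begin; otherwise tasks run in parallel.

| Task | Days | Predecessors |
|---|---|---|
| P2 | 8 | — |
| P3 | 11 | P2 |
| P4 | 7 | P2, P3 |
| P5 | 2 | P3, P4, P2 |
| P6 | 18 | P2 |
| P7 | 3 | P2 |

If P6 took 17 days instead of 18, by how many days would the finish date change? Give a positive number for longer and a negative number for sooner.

0

The binding path is P2→P3→P4→P5 = 8+11+7+2 = 28; finish at 28 days.
P6 is off the critical path — its longest chain is 26 days, giving 2 of slack.
That remains the longest chain; total 28 days.
Change in finish: 28 − 28 = +0 days.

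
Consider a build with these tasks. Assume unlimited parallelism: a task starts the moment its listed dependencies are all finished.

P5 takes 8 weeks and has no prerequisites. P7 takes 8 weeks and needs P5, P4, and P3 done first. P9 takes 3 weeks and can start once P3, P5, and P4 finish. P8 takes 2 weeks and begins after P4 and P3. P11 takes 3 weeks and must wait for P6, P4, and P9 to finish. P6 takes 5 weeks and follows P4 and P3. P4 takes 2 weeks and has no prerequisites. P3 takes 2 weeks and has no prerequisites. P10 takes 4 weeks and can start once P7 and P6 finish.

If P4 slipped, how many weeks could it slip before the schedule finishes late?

6

P5→P7→P10 = 8+8+4 = 20 sets the makespan at 20 weeks.
P4 finishes as early as 2 and must finish by 8.
So P4 can slip 8 − 2 = 6 weeks.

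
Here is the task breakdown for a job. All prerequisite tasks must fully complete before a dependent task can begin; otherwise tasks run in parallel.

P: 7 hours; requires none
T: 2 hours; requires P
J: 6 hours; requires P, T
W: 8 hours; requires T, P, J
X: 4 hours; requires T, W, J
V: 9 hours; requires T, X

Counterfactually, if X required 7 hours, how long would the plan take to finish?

The binding path is P→T→J→W→X→V = 7+2+6+8+4+9 = 36; finish at 36 hours.
X lies on that path, so at 7 hours the path becomes 39 hours.
No other chain overtakes it, so the finish is 39 hours.

39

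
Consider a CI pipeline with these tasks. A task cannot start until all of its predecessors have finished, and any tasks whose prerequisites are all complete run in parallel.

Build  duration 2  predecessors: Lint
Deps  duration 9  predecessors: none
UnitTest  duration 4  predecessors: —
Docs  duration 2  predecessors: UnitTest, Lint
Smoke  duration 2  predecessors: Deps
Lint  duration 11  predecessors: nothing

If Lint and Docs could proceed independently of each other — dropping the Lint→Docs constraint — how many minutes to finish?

13

Original critical path: Lint→Build = 11+2 = 13 ⇒ 13 minutes.
Without Lint→Docs, Docs's earliest start moves from 11 to 4.
The longest chain is now Lint→Build = 11+2 = 13, so the job takes 13 minutes.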